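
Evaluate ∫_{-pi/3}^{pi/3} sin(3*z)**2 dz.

Use the identity sin^2(3*z) = (1 - cos(6*z))/2.
An antiderivative is F(z) = z/2 - sin(6*z)/12.
Then F(pi/3) - F(-pi/3) = (pi/6) - (-pi/6) = pi/3.

pi/3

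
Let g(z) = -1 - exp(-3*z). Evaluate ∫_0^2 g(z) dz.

An antiderivative is F(z) = -z + exp(-3*z)/3.
Then F(2) - F(0) = (-2 + exp(-6)/3) - (1/3) = -7/3 + exp(-6)/3.

-7/3 + exp(-6)/3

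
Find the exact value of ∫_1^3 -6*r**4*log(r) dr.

Integrate by parts once (u = ln r, dv = -6*r**4 dr).
An antiderivative is F(r) = -6*r**5*(5*log(r) - 1)/25.
Then F(3) - F(1) = (1458/25 - 1458*log(3)/5) - (6/25) = 1452/25 - 1458*log(3)/5.

1452/25 - 1458*log(3)/5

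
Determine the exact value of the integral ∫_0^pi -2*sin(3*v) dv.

An antiderivative is F(v) = 2*cos(3*v)/3.
Then F(pi) - F(0) = (-2/3) - (2/3) = -4/3.

-4/3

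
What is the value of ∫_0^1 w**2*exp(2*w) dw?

Integrate by parts twice (u = w^2, dv = exp(2*w) dw).
An antiderivative is F(w) = (2*w**2 - 2*w + 1)*exp(2*w)/4.
Then F(1) - F(0) = (exp(2)/4) - (1/4) = -1/4 + exp(2)/4.

-1/4 + exp(2)/4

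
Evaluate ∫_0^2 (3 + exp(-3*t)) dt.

An antiderivative is F(t) = 3*t - exp(-3*t)/3.
Then F(2) - F(0) = (6 - exp(-6)/3) - (-1/3) = 19/3 - exp(-6)/3.

19/3 - exp(-6)/3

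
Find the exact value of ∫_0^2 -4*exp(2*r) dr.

2 - 2*exp(4)

An antiderivative is F(r) = -2*exp(2*r).
Then F(2) - F(0) = (-2*exp(4)) - (-2) = 2 - 2*exp(4).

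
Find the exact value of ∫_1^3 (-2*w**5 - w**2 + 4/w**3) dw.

By the power rule, an antiderivative is F(w) = -w**6/3 - w**3/3 - 2/w**2.
Then F(3) - F(1) = (-2270/9) - (-8/3) = -2246/9.

-2246/9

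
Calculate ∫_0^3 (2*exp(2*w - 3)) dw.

Let u = 2*w - 3, so du = 2 dw. When w = 0, u = -3; when w = 3, u = 3.
The integral becomes ∫ exp(u) du from -3 to 3, with antiderivative exp(u).
Back in w: F(w) = exp(2*w - 3).
Then F(3) - F(0) = (exp(3)) - (exp(-3)) = 2*sinh(3).

2*sinh(3)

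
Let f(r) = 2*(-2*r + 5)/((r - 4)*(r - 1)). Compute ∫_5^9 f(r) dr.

-log(100)

Factor the denominator: r**2 - 5*r + 4 = (r - 1)(r - 4).
Partial fractions: 2*(-2*r + 5)/((r - 4)*(r - 1)) = -2/(r - 1) - 2/(r - 4).
An antiderivative is F(r) = -2*log(r - 4) - 2*log(r - 1).
Then F(9) - F(5) = (-6*log(2) - 2*log(5)) - (-log(16)) = -log(100).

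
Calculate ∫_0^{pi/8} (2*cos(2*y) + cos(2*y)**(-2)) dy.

An antiderivative is F(y) = sin(2*y) + tan(2*y)/2.
Then F(pi/8) - F(0) = (1/2 + sqrt(2)/2) - (0) = 1/2 + sqrt(2)/2.

1/2 + sqrt(2)/2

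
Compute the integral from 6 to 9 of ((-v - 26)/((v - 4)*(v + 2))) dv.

-5*log(5) - 7*log(2) + 4*log(11)

Factor the denominator: v**2 - 2*v - 8 = (v + 2)(v - 4).
Partial fractions: (-v - 26)/((v - 4)*(v + 2)) = 4/(v + 2) - 5/(v - 4).
An antiderivative is F(v) = -5*log(v - 4) + 4*log(v + 2).
Then F(9) - F(6) = (-5*log(5) + 4*log(11)) - (7*log(2)) = -5*log(5) - 7*log(2) + 4*log(11).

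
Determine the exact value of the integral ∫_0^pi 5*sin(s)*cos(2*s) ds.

-10/3

Use the identity sin(s)cos(2*s) = [sin(3*s) + sin(-s)]/2.
An antiderivative is F(s) = 5*cos(s)/2 - 5*cos(3*s)/6.
Then F(pi) - F(0) = (-5/3) - (5/3) = -10/3.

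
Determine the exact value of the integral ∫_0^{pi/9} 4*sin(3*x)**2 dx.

Use the identity sin^2(3*x) = (1 - cos(6*x))/2.
An antiderivative is F(x) = 2*x - sin(6*x)/3.
Then F(pi/9) - F(0) = (-sqrt(3)/6 + 2*pi/9) - (0) = -sqrt(3)/6 + 2*pi/9.

-sqrt(3)/6 + 2*pi/9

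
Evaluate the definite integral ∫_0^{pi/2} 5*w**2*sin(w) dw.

Integrate by parts twice (u = w^2, dv = 5*sin(w) dw).
An antiderivative is F(w) = -5*w**2*cos(w) + 10*w*sin(w) + 10*cos(w).
Then F(pi/2) - F(0) = (5*pi) - (10) = -10 + 5*pi.

-10 + 5*pi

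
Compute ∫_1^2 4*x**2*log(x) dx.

-28/9 + 32*log(2)/3

Integrate by parts once (u = ln x, dv = 4*x**2 dx).
An antiderivative is F(x) = 4*x**3*(3*log(x) - 1)/9.
Then F(2) - F(1) = (-32/9 + 32*log(2)/3) - (-4/9) = -28/9 + 32*log(2)/3.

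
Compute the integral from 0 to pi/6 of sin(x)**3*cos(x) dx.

Let u = sin(x), so du = cos(x) dx. When x = 0, u = 0; when x = pi/6, u = 1/2.
The integral becomes ∫ u**3 du from 0 to 1/2, with antiderivative u**4/4.
Back in x: F(x) = sin(x)**4/4.
Then F(pi/6) - F(0) = (1/64) - (0) = 1/64.

1/64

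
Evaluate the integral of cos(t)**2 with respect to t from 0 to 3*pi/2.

3*pi/4

Use the identity cos^2(t) = (1 + cos(2*t))/2.
An antiderivative is F(t) = t/2 + sin(2*t)/4.
Then F(3*pi/2) - F(0) = (3*pi/4) - (0) = 3*pi/4.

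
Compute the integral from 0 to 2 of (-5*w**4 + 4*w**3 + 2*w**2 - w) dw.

By the power rule, an antiderivative is F(w) = -w**5 + w**4 + 2*w**3/3 - w**2/2.
Then F(2) - F(0) = (-38/3) - (0) = -38/3.

-38/3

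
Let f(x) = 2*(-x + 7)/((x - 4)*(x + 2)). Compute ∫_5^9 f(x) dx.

-3*log(11) + log(5) + 3*log(7)

Factor the denominator: x**2 - 2*x - 8 = (x + 2)(x - 4).
Partial fractions: 2*(-x + 7)/((x - 4)*(x + 2)) = -3/(x + 2) + 1/(x - 4).
An antiderivative is F(x) = log(x - 4) - 3*log(x + 2).
Then F(9) - F(5) = (-3*log(11) + log(5)) - (-3*log(7)) = -3*log(11) + log(5) + 3*log(7).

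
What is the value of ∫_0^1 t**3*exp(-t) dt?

Integrate by parts 3 times (u = t^3, dv = exp(-t) dt).
An antiderivative is F(t) = (-t**3 - 3*t**2 - 6*t - 6)*exp(-t).
Then F(1) - F(0) = (-16*exp(-1)) - (-6) = 6 - 16*exp(-1).

6 - 16*exp(-1)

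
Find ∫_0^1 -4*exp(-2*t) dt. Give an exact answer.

An antiderivative is F(t) = 2*exp(-2*t).
Then F(1) - F(0) = (2*exp(-2)) - (2) = -2 + 2*exp(-2).

-2 + 2*exp(-2)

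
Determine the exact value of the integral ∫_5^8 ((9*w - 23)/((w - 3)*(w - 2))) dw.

Factor the denominator: w**2 - 5*w + 6 = (w - 2)(w - 3).
Partial fractions: (9*w - 23)/((w - 3)*(w - 2)) = 5/(w - 2) + 4/(w - 3).
An antiderivative is F(w) = 4*log(w - 3) + 5*log(w - 2).
Then F(8) - F(5) = (5*log(2) + 5*log(3) + 4*log(5)) - (4*log(2) + 5*log(3)) = log(2) + 4*log(5).

log(2) + 4*log(5)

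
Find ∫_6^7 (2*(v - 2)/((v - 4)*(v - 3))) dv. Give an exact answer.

-8*log(2) + 6*log(3)

Factor the denominator: v**2 - 7*v + 12 = (v - 3)(v - 4).
Partial fractions: 2*(v - 2)/((v - 4)*(v - 3)) = -2/(v - 3) + 4/(v - 4).
An antiderivative is F(v) = 4*log(v - 4) - 2*log(v - 3).
Then F(7) - F(6) = (log(81/16)) - (log(16/9)) = -8*log(2) + 6*log(3).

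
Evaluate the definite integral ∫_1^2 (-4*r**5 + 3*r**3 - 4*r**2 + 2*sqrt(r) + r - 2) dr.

-503/12 + 8*sqrt(2)/3

By the power rule, an antiderivative is F(r) = -2*r**6/3 + 3*r**4/4 + 4*r**(3/2)/3 - 4*r**3/3 + r**2/2 - 2*r.
Then F(2) - F(1) = (-130/3 + 8*sqrt(2)/3) - (-17/12) = -503/12 + 8*sqrt(2)/3.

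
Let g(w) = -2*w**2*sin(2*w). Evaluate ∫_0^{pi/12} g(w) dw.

Integrate by parts twice (u = w^2, dv = -2*sin(2*w) dw).
An antiderivative is F(w) = w**2*cos(2*w) - w*sin(2*w) - cos(2*w)/2.
Then F(pi/12) - F(0) = (-sqrt(3)/4 - pi/24 + sqrt(3)*pi**2/288) - (-1/2) = -sqrt(3)/4 - pi/24 + sqrt(3)*pi**2/288 + 1/2.

-sqrt(3)/4 - pi/24 + sqrt(3)*pi**2/288 + 1/2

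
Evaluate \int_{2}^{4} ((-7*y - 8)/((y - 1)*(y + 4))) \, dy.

-8*log(2) + log(3)

Factor the denominator: y**2 + 3*y - 4 = (y + 4)(y - 1).
Partial fractions: (-7*y - 8)/((y - 1)*(y + 4)) = -4/(y + 4) - 3/(y - 1).
An antiderivative is F(y) = -3*log(y - 1) - 4*log(y + 4).
Then F(4) - F(2) = (-12*log(2) - 3*log(3)) - (-4*log(3) - 4*log(2)) = -8*log(2) + log(3).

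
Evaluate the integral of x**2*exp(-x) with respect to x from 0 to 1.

2 - 5*exp(-1)

Integrate by parts twice (u = x^2, dv = exp(-x) dx).
An antiderivative is F(x) = (-x**2 - 2*x - 2)*exp(-x).
Then F(1) - F(0) = (-5*exp(-1)) - (-2) = 2 - 5*exp(-1).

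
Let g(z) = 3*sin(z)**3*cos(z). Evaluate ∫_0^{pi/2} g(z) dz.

3/4

Let u = sin(z), so du = cos(z) dz. When z = 0, u = 0; when z = pi/2, u = 1.
The integral becomes 3·∫ u**3 du from 0 to 1, with antiderivative 3*u**4/4.
Back in z: F(z) = 3*sin(z)**4/4.
Then F(pi/2) - F(0) = (3/4) - (0) = 3/4.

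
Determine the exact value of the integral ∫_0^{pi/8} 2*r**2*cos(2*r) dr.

Integrate by parts twice (u = r^2, dv = 2*cos(2*r) dr).
An antiderivative is F(r) = r**2*sin(2*r) + r*cos(2*r) - sin(2*r)/2.
Then F(pi/8) - F(0) = (sqrt(2)*(-32 + pi**2 + 8*pi)/128) - (0) = sqrt(2)*(-32 + pi**2 + 8*pi)/128.

sqrt(2)*(-32 + pi**2 + 8*pi)/128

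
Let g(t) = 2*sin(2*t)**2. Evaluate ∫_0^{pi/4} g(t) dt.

Use the identity sin^2(2*t) = (1 - cos(4*t))/2.
An antiderivative is F(t) = t - sin(4*t)/4.
Then F(pi/4) - F(0) = (pi/4) - (0) = pi/4.

pi/4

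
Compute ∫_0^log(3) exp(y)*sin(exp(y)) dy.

Let u = exp(y), so du = exp(y) dy. When y = 0, u = 1; when y = log(3), u = 3.
The integral becomes ∫ sin(u) du from 1 to 3, with antiderivative -cos(u).
Back in y: F(y) = -cos(exp(y)).
Then F(log(3)) - F(0) = (-cos(3)) - (-cos(1)) = cos(1) - cos(3).

cos(1) - cos(3)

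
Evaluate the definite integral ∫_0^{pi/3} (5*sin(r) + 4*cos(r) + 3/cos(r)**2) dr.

5/2 + 5*sqrt(3)

An antiderivative is F(r) = 4*sin(r) - 5*cos(r) + 3*tan(r).
Then F(pi/3) - F(0) = (-5/2 + 5*sqrt(3)) - (-5) = 5/2 + 5*sqrt(3).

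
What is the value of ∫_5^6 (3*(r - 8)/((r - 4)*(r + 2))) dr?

-5*log(7) + 13*log(2)

Factor the denominator: r**2 - 2*r - 8 = (r + 2)(r - 4).
Partial fractions: 3*(r - 8)/((r - 4)*(r + 2)) = 5/(r + 2) - 2/(r - 4).
An antiderivative is F(r) = -2*log(r - 4) + 5*log(r + 2).
Then F(6) - F(5) = (13*log(2)) - (5*log(7)) = -5*log(7) + 13*log(2).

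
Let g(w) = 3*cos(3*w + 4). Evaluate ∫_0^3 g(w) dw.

Let u = 3*w + 4, so du = 3 dw. When w = 0, u = 4; when w = 3, u = 13.
The integral becomes ∫ cos(u) du from 4 to 13, with antiderivative sin(u).
Back in w: F(w) = sin(3*w + 4).
Then F(3) - F(0) = (sin(13)) - (sin(4)) = sin(13) - sin(4).

sin(13) - sin(4)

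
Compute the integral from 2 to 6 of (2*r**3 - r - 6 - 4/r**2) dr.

1796/3

By the power rule, an antiderivative is F(r) = r**4/2 - r**2/2 - 6*r + 4/r.
Then F(6) - F(2) = (1784/3) - (-4) = 1796/3.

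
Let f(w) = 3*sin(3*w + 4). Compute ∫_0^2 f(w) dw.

Let u = 3*w + 4, so du = 3 dw. When w = 0, u = 4; when w = 2, u = 10.
The integral becomes ∫ sin(u) du from 4 to 10, with antiderivative -cos(u).
Back in w: F(w) = -cos(3*w + 4).
Then F(2) - F(0) = (-cos(10)) - (-cos(4)) = cos(4) - cos(10).

cos(4) - cos(10)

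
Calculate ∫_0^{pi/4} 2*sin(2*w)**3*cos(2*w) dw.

Let u = sin(2*w), so du = 2*cos(2*w) dw. When w = 0, u = 0; when w = pi/4, u = 1.
The integral becomes ∫ u**3 du from 0 to 1, with antiderivative u**4/4.
Back in w: F(w) = sin(2*w)**4/4.
Then F(pi/4) - F(0) = (1/4) - (0) = 1/4.

1/4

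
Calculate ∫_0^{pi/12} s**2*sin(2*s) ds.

-1/4 - sqrt(3)*pi**2/576 + pi/48 + sqrt(3)/8

Integrate by parts twice (u = s^2, dv = sin(2*s) ds).
An antiderivative is F(s) = -s**2*cos(2*s)/2 + s*sin(2*s)/2 + cos(2*s)/4.
Then F(pi/12) - F(0) = (-sqrt(3)*pi**2/576 + pi/48 + sqrt(3)/8) - (1/4) = -1/4 - sqrt(3)*pi**2/576 + pi/48 + sqrt(3)/8.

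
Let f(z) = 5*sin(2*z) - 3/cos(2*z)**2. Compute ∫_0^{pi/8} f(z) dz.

1 - 5*sqrt(2)/4

An antiderivative is F(z) = -5*cos(2*z)/2 - 3*tan(2*z)/2.
Then F(pi/8) - F(0) = (-5*sqrt(2)/4 - 3/2) - (-5/2) = 1 - 5*sqrt(2)/4.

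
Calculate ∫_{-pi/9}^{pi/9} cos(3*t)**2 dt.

sqrt(3)/12 + pi/9

Use the identity cos^2(3*t) = (1 + cos(6*t))/2.
An antiderivative is F(t) = t/2 + sin(6*t)/12.
Then F(pi/9) - F(-pi/9) = (sqrt(3)/24 + pi/18) - (-pi/18 - sqrt(3)/24) = sqrt(3)/12 + pi/9.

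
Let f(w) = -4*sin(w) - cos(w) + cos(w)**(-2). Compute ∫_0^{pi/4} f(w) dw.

An antiderivative is F(w) = -sin(w) + 4*cos(w) + tan(w).
Then F(pi/4) - F(0) = (1 + 3*sqrt(2)/2) - (4) = -3 + 3*sqrt(2)/2.

-3 + 3*sqrt(2)/2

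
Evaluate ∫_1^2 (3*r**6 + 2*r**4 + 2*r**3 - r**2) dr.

15119/210

By the power rule, an antiderivative is F(r) = 3*r**7/7 + 2*r**5/5 + r**4/2 - r**3/3.
Then F(2) - F(1) = (7664/105) - (209/210) = 15119/210.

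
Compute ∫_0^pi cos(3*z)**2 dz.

Use the identity cos^2(3*z) = (1 + cos(6*z))/2.
An antiderivative is F(z) = z/2 + sin(6*z)/12.
Then F(pi) - F(0) = (pi/2) - (0) = pi/2.

pi/2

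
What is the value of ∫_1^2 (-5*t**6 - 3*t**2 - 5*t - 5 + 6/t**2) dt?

By the power rule, an antiderivative is F(t) = -5*t**7/7 - t**3 - 5*t**2/2 - 5*t - 6/t.
Then F(2) - F(1) = (-857/7) - (-213/14) = -1501/14.

-1501/14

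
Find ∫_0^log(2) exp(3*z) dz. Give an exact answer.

Let u = exp(z), so du = exp(z) dz. When z = 0, u = 1; when z = log(2), u = 2.
The integral becomes ∫ u**2 du from 1 to 2, with antiderivative u**3/3.
Back in z: F(z) = exp(3*z)/3.
Then F(log(2)) - F(0) = (8/3) - (1/3) = 7/3.

7/3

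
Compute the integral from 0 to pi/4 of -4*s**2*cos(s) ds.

Integrate by parts twice (u = s^2, dv = -4*cos(s) ds).
An antiderivative is F(s) = -4*s**2*sin(s) - 8*s*cos(s) + 8*sin(s).
Then F(pi/4) - F(0) = (sqrt(2)*(-pi - pi**2/8 + 4)) - (0) = sqrt(2)*(-pi - pi**2/8 + 4).

sqrt(2)*(-pi - pi**2/8 + 4)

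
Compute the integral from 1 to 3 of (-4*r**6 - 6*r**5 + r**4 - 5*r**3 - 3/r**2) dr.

-71076/35

By the power rule, an antiderivative is F(r) = -4*r**7/7 - r**6 + r**5/5 - 5*r**4/4 + 3/r.
Then F(3) - F(1) = (-284251/140) - (53/140) = -71076/35.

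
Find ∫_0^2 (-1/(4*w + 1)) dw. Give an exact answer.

An antiderivative is F(w) = -log(4*w + 1)/4.
Then F(2) - F(0) = (-log(3)/2) - (0) = -log(3)/2.

-log(3)/2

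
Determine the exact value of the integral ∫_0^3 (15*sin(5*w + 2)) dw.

3*cos(2) - 3*cos(17)

Let u = 5*w + 2, so du = 5 dw. When w = 0, u = 2; when w = 3, u = 17.
The integral becomes 3·∫ sin(u) du from 2 to 17, with antiderivative -3*cos(u).
Back in w: F(w) = -3*cos(5*w + 2).
Then F(3) - F(0) = (-3*cos(17)) - (-3*cos(2)) = 3*cos(2) - 3*cos(17).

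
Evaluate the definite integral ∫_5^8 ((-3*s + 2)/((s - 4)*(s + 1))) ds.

Factor the denominator: s**2 - 3*s - 4 = (s + 1)(s - 4).
Partial fractions: (-3*s + 2)/((s - 4)*(s + 1)) = -1/(s + 1) - 2/(s - 4).
An antiderivative is F(s) = -2*log(s - 4) - log(s + 1).
Then F(8) - F(5) = (-4*log(2) - 2*log(3)) - (-log(6)) = -log(24).

-log(24)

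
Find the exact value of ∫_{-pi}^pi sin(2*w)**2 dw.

Use the identity sin^2(2*w) = (1 - cos(4*w))/2.
An antiderivative is F(w) = w/2 - sin(4*w)/8.
Then F(pi) - F(-pi) = (pi/2) - (-pi/2) = pi.

pi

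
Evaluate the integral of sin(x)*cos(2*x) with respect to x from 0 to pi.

-2/3

Use the identity sin(x)cos(2*x) = [sin(3*x) + sin(-x)]/2.
An antiderivative is F(x) = cos(x)/2 - cos(3*x)/6.
Then F(pi) - F(0) = (-1/3) - (1/3) = -2/3.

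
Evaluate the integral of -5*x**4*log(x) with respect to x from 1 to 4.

1023/5 - 2048*log(2)

Integrate by parts once (u = ln x, dv = -5*x**4 dx).
An antiderivative is F(x) = -x**5*(5*log(x) - 1)/5.
Then F(4) - F(1) = (1024/5 - 2048*log(2)) - (1/5) = 1023/5 - 2048*log(2).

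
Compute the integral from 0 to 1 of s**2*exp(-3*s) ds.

Integrate by parts twice (u = s^2, dv = exp(-3*s) ds).
An antiderivative is F(s) = (-9*s**2 - 6*s - 2)*exp(-3*s)/27.
Then F(1) - F(0) = (-17*exp(-3)/27) - (-2/27) = 2/27 - 17*exp(-3)/27.

2/27 - 17*exp(-3)/27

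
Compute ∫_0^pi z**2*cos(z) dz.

-2*pi

Integrate by parts twice (u = z^2, dv = cos(z) dz).
An antiderivative is F(z) = z**2*sin(z) + 2*z*cos(z) - 2*sin(z).
Then F(pi) - F(0) = (-2*pi) - (0) = -2*pi.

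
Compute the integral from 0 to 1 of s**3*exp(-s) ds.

6 - 16*exp(-1)

Integrate by parts 3 times (u = s^3, dv = exp(-s) ds).
An antiderivative is F(s) = (-s**3 - 3*s**2 - 6*s - 6)*exp(-s).
Then F(1) - F(0) = (-16*exp(-1)) - (-6) = 6 - 16*exp(-1).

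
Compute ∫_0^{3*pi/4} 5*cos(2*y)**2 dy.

Use the identity cos^2(2*y) = (1 + cos(4*y))/2.
An antiderivative is F(y) = 5*y/2 + 5*sin(4*y)/8.
Then F(3*pi/4) - F(0) = (15*pi/8) - (0) = 15*pi/8.

15*pi/8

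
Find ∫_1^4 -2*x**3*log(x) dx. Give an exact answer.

255/8 - 256*log(2)

Integrate by parts once (u = ln x, dv = -2*x**3 dx).
An antiderivative is F(x) = -x**4*(4*log(x) - 1)/8.
Then F(4) - F(1) = (32 - 256*log(2)) - (1/8) = 255/8 - 256*log(2).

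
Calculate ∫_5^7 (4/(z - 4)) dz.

An antiderivative is F(z) = 4*log(z - 4).
Then F(7) - F(5) = (log(81)) - (0) = log(81).

log(81)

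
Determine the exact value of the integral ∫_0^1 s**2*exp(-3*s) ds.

Integrate by parts twice (u = s^2, dv = exp(-3*s) ds).
An antiderivative is F(s) = (-9*s**2 - 6*s - 2)*exp(-3*s)/27.
Then F(1) - F(0) = (-17*exp(-3)/27) - (-2/27) = 2/27 - 17*exp(-3)/27.

2/27 - 17*exp(-3)/27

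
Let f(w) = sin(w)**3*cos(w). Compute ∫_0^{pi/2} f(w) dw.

1/4

Let u = sin(w), so du = cos(w) dw. When w = 0, u = 0; when w = pi/2, u = 1.
The integral becomes ∫ u**3 du from 0 to 1, with antiderivative u**4/4.
Back in w: F(w) = sin(w)**4/4.
Then F(pi/2) - F(0) = (1/4) - (0) = 1/4.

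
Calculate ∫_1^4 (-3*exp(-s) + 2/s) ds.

-3*exp(-1) + 3*exp(-4) + 4*log(2)

An antiderivative is F(s) = 2*log(s) + 3*exp(-s).
Then F(4) - F(1) = (3*exp(-4) + 4*log(2)) - (3*exp(-1)) = -3*exp(-1) + 3*exp(-4) + 4*log(2).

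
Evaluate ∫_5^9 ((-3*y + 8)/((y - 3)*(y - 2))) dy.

log(3/49)

Factor the denominator: y**2 - 5*y + 6 = (y - 2)(y - 3).
Partial fractions: (-3*y + 8)/((y - 3)*(y - 2)) = -2/(y - 2) - 1/(y - 3).
An antiderivative is F(y) = -log(y - 3) - 2*log(y - 2).
Then F(9) - F(5) = (-2*log(7) - log(3) - log(2)) - (-log(18)) = log(3/49).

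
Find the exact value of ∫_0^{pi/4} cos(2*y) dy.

An antiderivative is F(y) = sin(2*y)/2.
Then F(pi/4) - F(0) = (1/2) - (0) = 1/2.

1/2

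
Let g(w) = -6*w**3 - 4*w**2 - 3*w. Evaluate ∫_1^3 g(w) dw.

By the power rule, an antiderivative is F(w) = -3*w**4/2 - 4*w**3/3 - 3*w**2/2.
Then F(3) - F(1) = (-171) - (-13/3) = -500/3.

-500/3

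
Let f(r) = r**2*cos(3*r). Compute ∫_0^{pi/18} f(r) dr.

-1/27 + pi**2/1944 + sqrt(3)*pi/162

Integrate by parts twice (u = r^2, dv = cos(3*r) dr).
An antiderivative is F(r) = r**2*sin(3*r)/3 + 2*r*cos(3*r)/9 - 2*sin(3*r)/27.
Then F(pi/18) - F(0) = (-1/27 + pi**2/1944 + sqrt(3)*pi/162) - (0) = -1/27 + pi**2/1944 + sqrt(3)*pi/162.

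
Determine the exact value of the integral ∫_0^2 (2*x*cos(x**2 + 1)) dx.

sin(5) - sin(1)

Let u = x**2 + 1, so du = 2*x dx. When x = 0, u = 1; when x = 2, u = 5.
The integral becomes ∫ cos(u) du from 1 to 5, with antiderivative sin(u).
Back in x: F(x) = sin(x**2 + 1).
Then F(2) - F(0) = (sin(5)) - (sin(1)) = sin(5) - sin(1).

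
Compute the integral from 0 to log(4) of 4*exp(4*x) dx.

255

Let u = exp(x), so du = exp(x) dx. When x = 0, u = 1; when x = log(4), u = 4.
The integral becomes 4·∫ u**3 du from 1 to 4, with antiderivative u**4.
Back in x: F(x) = exp(4*x).
Then F(log(4)) - F(0) = (256) - (1) = 255.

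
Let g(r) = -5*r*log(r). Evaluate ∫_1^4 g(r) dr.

Integrate by parts once (u = ln r, dv = -5*r dr).
An antiderivative is F(r) = -5*r**2*(2*log(r) - 1)/4.
Then F(4) - F(1) = (20 - 80*log(2)) - (5/4) = 75/4 - 80*log(2).

75/4 - 80*log(2)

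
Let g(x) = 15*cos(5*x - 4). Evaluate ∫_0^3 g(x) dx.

3*sin(11) + 3*sin(4)

Let u = 5*x - 4, so du = 5 dx. When x = 0, u = -4; when x = 3, u = 11.
The integral becomes 3·∫ cos(u) du from -4 to 11, with antiderivative 3*sin(u).
Back in x: F(x) = 3*sin(5*x - 4).
Then F(3) - F(0) = (3*sin(11)) - (-3*sin(4)) = 3*sin(11) + 3*sin(4).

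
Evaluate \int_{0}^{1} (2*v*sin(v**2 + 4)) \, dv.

cos(4) - cos(5)

Let u = v**2 + 4, so du = 2*v dv. When v = 0, u = 4; when v = 1, u = 5.
The integral becomes ∫ sin(u) du from 4 to 5, with antiderivative -cos(u).
Back in v: F(v) = -cos(v**2 + 4).
Then F(1) - F(0) = (-cos(5)) - (-cos(4)) = cos(4) - cos(5).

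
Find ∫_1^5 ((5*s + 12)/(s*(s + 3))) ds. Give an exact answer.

Factor the denominator: s**2 + 3*s = (s + 3)s.
Partial fractions: (5*s + 12)/(s*(s + 3)) = 1/(s + 3) + 4/s.
An antiderivative is F(s) = 4*log(s) + log(s + 3).
Then F(5) - F(1) = (3*log(2) + 4*log(5)) - (log(4)) = log(2) + 4*log(5).

log(2) + 4*log(5)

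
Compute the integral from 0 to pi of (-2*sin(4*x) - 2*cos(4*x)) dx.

0

An antiderivative is F(x) = -sin(4*x)/2 + cos(4*x)/2.
Then F(pi) - F(0) = (1/2) - (1/2) = 0.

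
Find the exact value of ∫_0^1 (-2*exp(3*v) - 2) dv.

An antiderivative is F(v) = -2*exp(3*v)/3 - 2*v.
Then F(1) - F(0) = (-2*exp(3)/3 - 2) - (-2/3) = -2*exp(3)/3 - 4/3.

-2*exp(3)/3 - 4/3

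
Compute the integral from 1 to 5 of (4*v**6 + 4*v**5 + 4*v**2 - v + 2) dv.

1159612/21

By the power rule, an antiderivative is F(v) = 4*v**7/7 + 2*v**6/3 + 4*v**3/3 - v**2/2 + 2*v.
Then F(5) - F(1) = (2319395/42) - (57/14) = 1159612/21.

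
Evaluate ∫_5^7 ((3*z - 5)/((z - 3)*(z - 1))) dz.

log(6)

Factor the denominator: z**2 - 4*z + 3 = (z - 1)(z - 3).
Partial fractions: (3*z - 5)/((z - 3)*(z - 1)) = 1/(z - 1) + 2/(z - 3).
An antiderivative is F(z) = 2*log(z - 3) + log(z - 1).
Then F(7) - F(5) = (log(96)) - (log(16)) = log(6).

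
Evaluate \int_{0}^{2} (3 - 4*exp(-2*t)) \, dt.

An antiderivative is F(t) = 3*t + 2*exp(-2*t).
Then F(2) - F(0) = (2*exp(-4) + 6) - (2) = 2*exp(-4) + 4.

2*exp(-4) + 4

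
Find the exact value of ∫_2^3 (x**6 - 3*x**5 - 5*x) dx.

By the power rule, an antiderivative is F(x) = x**7/7 - x**6/2 - 5*x**2/2.
Then F(3) - F(2) = (-522/7) - (-166/7) = -356/7.

-356/7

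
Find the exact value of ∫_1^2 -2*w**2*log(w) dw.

14/9 - 16*log(2)/3

Integrate by parts once (u = ln w, dv = -2*w**2 dw).
An antiderivative is F(w) = -2*w**3*(3*log(w) - 1)/9.
Then F(2) - F(1) = (16/9 - 16*log(2)/3) - (2/9) = 14/9 - 16*log(2)/3.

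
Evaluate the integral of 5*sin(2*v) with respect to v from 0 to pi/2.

5

An antiderivative is F(v) = -5*cos(2*v)/2.
Then F(pi/2) - F(0) = (5/2) - (-5/2) = 5.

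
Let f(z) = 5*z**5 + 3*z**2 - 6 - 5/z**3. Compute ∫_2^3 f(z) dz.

40811/72

By the power rule, an antiderivative is F(z) = 5*z**6/6 + z**3 - 6*z + 5/(2*z**2).
Then F(3) - F(2) = (5551/9) - (1199/24) = 40811/72.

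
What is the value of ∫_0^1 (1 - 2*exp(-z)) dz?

-1 + 2*exp(-1)

An antiderivative is F(z) = z + 2*exp(-z).
Then F(1) - F(0) = (2*exp(-1) + 1) - (2) = -1 + 2*exp(-1).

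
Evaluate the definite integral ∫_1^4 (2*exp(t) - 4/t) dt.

An antiderivative is F(t) = 2*exp(t) - 4*log(t).
Then F(4) - F(1) = (-8*log(2) + 2*exp(4)) - (2*exp(1)) = -8*log(2) - 2*exp(1) + 2*exp(4).

-8*log(2) - 2*exp(1) + 2*exp(4)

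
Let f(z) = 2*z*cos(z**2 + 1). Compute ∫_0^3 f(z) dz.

-sin(1) + sin(10)

Let u = z**2 + 1, so du = 2*z dz. When z = 0, u = 1; when z = 3, u = 10.
The integral becomes ∫ cos(u) du from 1 to 10, with antiderivative sin(u).
Back in z: F(z) = sin(z**2 + 1).
Then F(3) - F(0) = (sin(10)) - (sin(1)) = -sin(1) + sin(10).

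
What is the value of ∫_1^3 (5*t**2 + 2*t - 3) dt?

136/3

By the power rule, an antiderivative is F(t) = 5*t**3/3 + t**2 - 3*t.
Then F(3) - F(1) = (45) - (-1/3) = 136/3.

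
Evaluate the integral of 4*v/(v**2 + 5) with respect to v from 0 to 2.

log(81/25)

Let u = v**2 + 5, so du = 2*v dv. When v = 0, u = 5; when v = 2, u = 9.
The integral becomes 2·∫ 1/u du from 5 to 9, with antiderivative 2*log(u).
Back in v: F(v) = 2*log(v**2 + 5).
Then F(2) - F(0) = (log(81)) - (log(25)) = log(81/25).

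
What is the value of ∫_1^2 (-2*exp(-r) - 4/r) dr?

-4*log(2) - 2*exp(-1) + 2*exp(-2)

An antiderivative is F(r) = -4*log(r) + 2*exp(-r).
Then F(2) - F(1) = (-4*log(2) + 2*exp(-2)) - (2*exp(-1)) = -4*log(2) - 2*exp(-1) + 2*exp(-2).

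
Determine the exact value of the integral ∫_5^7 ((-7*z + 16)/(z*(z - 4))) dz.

Factor the denominator: z**2 - 4*z = z(z - 4).
Partial fractions: (-7*z + 16)/(z*(z - 4)) = -4/z - 3/(z - 4).
An antiderivative is F(z) = -4*log(z) - 3*log(z - 4).
Then F(7) - F(5) = (-4*log(7) - 3*log(3)) - (-4*log(5)) = -4*log(7) - 3*log(3) + 4*log(5).

-4*log(7) - 3*log(3) + 4*log(5)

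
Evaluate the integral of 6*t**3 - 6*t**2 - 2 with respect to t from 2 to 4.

244

By the power rule, an antiderivative is F(t) = 3*t**4/2 - 2*t**3 - 2*t.
Then F(4) - F(2) = (248) - (4) = 244.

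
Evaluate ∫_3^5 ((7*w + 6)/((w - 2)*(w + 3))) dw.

Factor the denominator: w**2 + w - 6 = (w + 3)(w - 2).
Partial fractions: (7*w + 6)/((w - 2)*(w + 3)) = 3/(w + 3) + 4/(w - 2).
An antiderivative is F(w) = 4*log(w - 2) + 3*log(w + 3).
Then F(5) - F(3) = (4*log(3) + 9*log(2)) - (3*log(2) + 3*log(3)) = log(3) + 6*log(2).

log(3) + 6*log(2)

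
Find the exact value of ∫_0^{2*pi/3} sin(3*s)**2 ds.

Use the identity sin^2(3*s) = (1 - cos(6*s))/2.
An antiderivative is F(s) = s/2 - sin(6*s)/12.
Then F(2*pi/3) - F(0) = (pi/3) - (0) = pi/3.

pi/3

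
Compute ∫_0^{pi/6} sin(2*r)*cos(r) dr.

Use the identity sin(2*r)cos(r) = [sin(3*r) + sin(r)]/2.
An antiderivative is F(r) = -cos(r)/2 - cos(3*r)/6.
Then F(pi/6) - F(0) = (-sqrt(3)/4) - (-2/3) = 2/3 - sqrt(3)/4.

2/3 - sqrt(3)/4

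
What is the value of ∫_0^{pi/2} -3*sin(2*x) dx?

An antiderivative is F(x) = 3*cos(2*x)/2.
Then F(pi/2) - F(0) = (-3/2) - (3/2) = -3.

-3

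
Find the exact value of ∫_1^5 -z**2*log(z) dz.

Integrate by parts once (u = ln z, dv = -z**2 dz).
An antiderivative is F(z) = -z**3*(3*log(z) - 1)/9.
Then F(5) - F(1) = (125/9 - 125*log(5)/3) - (1/9) = 124/9 - 125*log(5)/3.

124/9 - 125*log(5)/3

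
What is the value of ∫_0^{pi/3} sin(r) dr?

An antiderivative is F(r) = -cos(r).
Then F(pi/3) - F(0) = (-1/2) - (-1) = 1/2.

1/2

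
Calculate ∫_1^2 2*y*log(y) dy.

Integrate by parts once (u = ln y, dv = 2*y dy).
An antiderivative is F(y) = y**2*(2*log(y) - 1)/2.
Then F(2) - F(1) = (-2 + log(16)) - (-1/2) = -3/2 + log(16).

-3/2 + log(16)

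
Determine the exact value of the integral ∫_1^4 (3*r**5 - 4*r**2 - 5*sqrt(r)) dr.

11641/6

By the power rule, an antiderivative is F(r) = r**6/2 - 10*r**(3/2)/3 - 4*r**3/3.
Then F(4) - F(1) = (1936) - (-25/6) = 11641/6.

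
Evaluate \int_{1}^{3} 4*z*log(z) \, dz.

Integrate by parts once (u = ln z, dv = 4*z dz).
An antiderivative is F(z) = z**2*(2*log(z) - 1).
Then F(3) - F(1) = (-9 + 18*log(3)) - (-1) = -8 + 18*log(3).

-8 + 18*log(3)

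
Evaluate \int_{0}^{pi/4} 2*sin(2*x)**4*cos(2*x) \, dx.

1/5

Let u = sin(2*x), so du = 2*cos(2*x) dx. When x = 0, u = 0; when x = pi/4, u = 1.
The integral becomes ∫ u**4 du from 0 to 1, with antiderivative u**5/5.
Back in x: F(x) = sin(2*x)**5/5.
Then F(pi/4) - F(0) = (1/5) - (0) = 1/5.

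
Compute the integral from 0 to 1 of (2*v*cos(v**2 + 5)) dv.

Let u = v**2 + 5, so du = 2*v dv. When v = 0, u = 5; when v = 1, u = 6.
The integral becomes ∫ cos(u) du from 5 to 6, with antiderivative sin(u).
Back in v: F(v) = sin(v**2 + 5).
Then F(1) - F(0) = (sin(6)) - (sin(5)) = sin(6) - sin(5).

sin(6) - sin(5)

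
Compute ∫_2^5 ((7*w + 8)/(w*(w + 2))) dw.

-10*log(2) + 3*log(7) + 4*log(5)

Factor the denominator: w**2 + 2*w = (w + 2)w.
Partial fractions: (7*w + 8)/(w*(w + 2)) = 3/(w + 2) + 4/w.
An antiderivative is F(w) = 4*log(w) + 3*log(w + 2).
Then F(5) - F(2) = (3*log(7) + 4*log(5)) - (10*log(2)) = -10*log(2) + 3*log(7) + 4*log(5).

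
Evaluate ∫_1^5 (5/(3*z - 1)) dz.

5*log(7)/3

An antiderivative is F(z) = 5*log(3*z - 1)/3.
Then F(5) - F(1) = (5*log(14)/3) - (5*log(2)/3) = 5*log(7)/3.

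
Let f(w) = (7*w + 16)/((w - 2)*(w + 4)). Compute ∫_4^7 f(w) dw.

-11*log(2) + 2*log(11) + 5*log(5)

Factor the denominator: w**2 + 2*w - 8 = (w + 4)(w - 2).
Partial fractions: (7*w + 16)/((w - 2)*(w + 4)) = 2/(w + 4) + 5/(w - 2).
An antiderivative is F(w) = 5*log(w - 2) + 2*log(w + 4).
Then F(7) - F(4) = (2*log(11) + 5*log(5)) - (11*log(2)) = -11*log(2) + 2*log(11) + 5*log(5).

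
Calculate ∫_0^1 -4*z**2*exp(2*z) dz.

1 - exp(2)

Integrate by parts twice (u = z^2, dv = -4*exp(2*z) dz).
An antiderivative is F(z) = (-2*z**2 + 2*z - 1)*exp(2*z).
Then F(1) - F(0) = (-exp(2)) - (-1) = 1 - exp(2).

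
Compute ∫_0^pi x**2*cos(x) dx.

-2*pi

Integrate by parts twice (u = x^2, dv = cos(x) dx).
An antiderivative is F(x) = x**2*sin(x) + 2*x*cos(x) - 2*sin(x).
Then F(pi) - F(0) = (-2*pi) - (0) = -2*pi.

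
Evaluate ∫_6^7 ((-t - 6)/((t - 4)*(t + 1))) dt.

Factor the denominator: t**2 - 3*t - 4 = (t + 1)(t - 4).
Partial fractions: (-t - 6)/((t - 4)*(t + 1)) = 1/(t + 1) - 2/(t - 4).
An antiderivative is F(t) = -2*log(t - 4) + log(t + 1).
Then F(7) - F(6) = (log(8/9)) - (log(7/4)) = log(32/63).

log(32/63)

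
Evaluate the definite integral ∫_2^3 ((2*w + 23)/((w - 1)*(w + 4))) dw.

-3*log(7) + 3*log(3) + 8*log(2)

Factor the denominator: w**2 + 3*w - 4 = (w + 4)(w - 1).
Partial fractions: (2*w + 23)/((w - 1)*(w + 4)) = -3/(w + 4) + 5/(w - 1).
An antiderivative is F(w) = 5*log(w - 1) - 3*log(w + 4).
Then F(3) - F(2) = (-3*log(7) + 5*log(2)) - (-3*log(3) - 3*log(2)) = -3*log(7) + 3*log(3) + 8*log(2).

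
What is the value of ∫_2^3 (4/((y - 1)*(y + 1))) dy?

log(9/4)

Factor the denominator: y**2 - 1 = (y + 1)(y - 1).
Partial fractions: 4/((y - 1)*(y + 1)) = -2/(y + 1) + 2/(y - 1).
An antiderivative is F(y) = 2*log(y - 1) - 2*log(y + 1).
Then F(3) - F(2) = (-log(4)) - (-log(9)) = log(9/4).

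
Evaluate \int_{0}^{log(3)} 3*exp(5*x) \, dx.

Let u = exp(x), so du = exp(x) dx. When x = 0, u = 1; when x = log(3), u = 3.
The integral becomes 3·∫ u**4 du from 1 to 3, with antiderivative 3*u**5/5.
Back in x: F(x) = 3*exp(5*x)/5.
Then F(log(3)) - F(0) = (729/5) - (3/5) = 726/5.

726/5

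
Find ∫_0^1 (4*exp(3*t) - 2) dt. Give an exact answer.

An antiderivative is F(t) = 4*exp(3*t)/3 - 2*t.
Then F(1) - F(0) = (-2 + 4*exp(3)/3) - (4/3) = -10/3 + 4*exp(3)/3.

-10/3 + 4*exp(3)/3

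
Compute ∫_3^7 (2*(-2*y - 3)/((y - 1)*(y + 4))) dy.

Factor the denominator: y**2 + 3*y - 4 = (y + 4)(y - 1).
Partial fractions: 2*(-2*y - 3)/((y - 1)*(y + 4)) = -2/(y + 4) - 2/(y - 1).
An antiderivative is F(y) = -2*log(y - 1) - 2*log(y + 4).
Then F(7) - F(3) = (-2*log(11) - 2*log(3) - 2*log(2)) - (-2*log(7) - 2*log(2)) = -2*log(11) - 2*log(3) + 2*log(7).

-2*log(11) - 2*log(3) + 2*log(7)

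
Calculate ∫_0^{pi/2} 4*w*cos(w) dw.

Integrate by parts once (u = w, dv = 4*cos(w) dw).
An antiderivative is F(w) = 4*w*sin(w) + 4*cos(w).
Then F(pi/2) - F(0) = (2*pi) - (4) = -4 + 2*pi.

-4 + 2*pi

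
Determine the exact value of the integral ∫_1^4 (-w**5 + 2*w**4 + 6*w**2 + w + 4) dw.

-639/5

By the power rule, an antiderivative is F(w) = -w**6/6 + 2*w**5/5 + 2*w**3 + w**2/2 + 4*w.
Then F(4) - F(1) = (-1816/15) - (101/15) = -639/5.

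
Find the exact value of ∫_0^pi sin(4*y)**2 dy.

pi/2

Use the identity sin^2(4*y) = (1 - cos(8*y))/2.
An antiderivative is F(y) = y/2 - sin(8*y)/16.
Then F(pi) - F(0) = (pi/2) - (0) = pi/2.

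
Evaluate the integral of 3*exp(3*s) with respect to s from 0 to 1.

An antiderivative is F(s) = exp(3*s).
Then F(1) - F(0) = (exp(3)) - (1) = -1 + exp(3).

-1 + exp(3)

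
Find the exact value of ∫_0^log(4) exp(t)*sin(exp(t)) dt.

Let u = exp(t), so du = exp(t) dt. When t = 0, u = 1; when t = log(4), u = 4.
The integral becomes ∫ sin(u) du from 1 to 4, with antiderivative -cos(u).
Back in t: F(t) = -cos(exp(t)).
Then F(log(4)) - F(0) = (-cos(4)) - (-cos(1)) = cos(1) - cos(4).

cos(1) - cos(4)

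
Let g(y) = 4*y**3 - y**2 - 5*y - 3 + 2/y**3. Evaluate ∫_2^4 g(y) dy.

By the power rule, an antiderivative is F(y) = y**4 - y**3/3 - 5*y**2/2 - 3*y - 1/y**2.
Then F(4) - F(2) = (8765/48) - (-35/12) = 8905/48.

8905/48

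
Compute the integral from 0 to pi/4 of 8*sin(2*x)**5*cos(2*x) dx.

Let u = sin(2*x), so du = 2*cos(2*x) dx. When x = 0, u = 0; when x = pi/4, u = 1.
The integral becomes 4·∫ u**5 du from 0 to 1, with antiderivative 2*u**6/3.
Back in x: F(x) = 2*sin(2*x)**6/3.
Then F(pi/4) - F(0) = (2/3) - (0) = 2/3.

2/3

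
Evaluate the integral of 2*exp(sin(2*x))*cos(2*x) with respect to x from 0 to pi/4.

Let u = sin(2*x), so du = 2*cos(2*x) dx. When x = 0, u = 0; when x = pi/4, u = 1.
The integral becomes ∫ exp(u) du from 0 to 1, with antiderivative exp(u).
Back in x: F(x) = exp(sin(2*x)).
Then F(pi/4) - F(0) = (E) - (1) = -1 + E.

-1 + E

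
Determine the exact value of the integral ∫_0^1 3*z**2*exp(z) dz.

-6 + 3*E

Integrate by parts twice (u = z^2, dv = 3*exp(z) dz).
An antiderivative is F(z) = (3*z**2 - 6*z + 6)*exp(z).
Then F(1) - F(0) = (3*E) - (6) = -6 + 3*E.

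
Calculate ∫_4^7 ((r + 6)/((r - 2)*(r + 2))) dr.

log(25/6)

Factor the denominator: r**2 - 4 = (r + 2)(r - 2).
Partial fractions: (r + 6)/((r - 2)*(r + 2)) = -1/(r + 2) + 2/(r - 2).
An antiderivative is F(r) = 2*log(r - 2) - log(r + 2).
Then F(7) - F(4) = (log(25/9)) - (log(2/3)) = log(25/6).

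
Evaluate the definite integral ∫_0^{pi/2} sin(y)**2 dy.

Use the identity sin^2(y) = (1 - cos(2*y))/2.
An antiderivative is F(y) = y/2 - sin(2*y)/4.
Then F(pi/2) - F(0) = (pi/4) - (0) = pi/4.

pi/4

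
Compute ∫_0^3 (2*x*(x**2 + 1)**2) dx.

333

Let u = x**2 + 1, so du = 2*x dx. When x = 0, u = 1; when x = 3, u = 10.
The integral becomes ∫ u**2 du from 1 to 10, with antiderivative u**3/3.
Back in x: F(x) = (x**2 + 1)**3/3.
Then F(3) - F(0) = (1000/3) - (1/3) = 333.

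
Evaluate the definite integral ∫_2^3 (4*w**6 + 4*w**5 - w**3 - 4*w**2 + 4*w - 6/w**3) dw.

33346/21

By the power rule, an antiderivative is F(w) = 4*w**7/7 + 2*w**6/3 - w**4/4 - 4*w**3/3 + 2*w**2 + 3/w**2.
Then F(3) - F(2) = (142615/84) - (3077/28) = 33346/21.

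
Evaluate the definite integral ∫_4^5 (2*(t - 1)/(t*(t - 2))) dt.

log(15/8)

Factor the denominator: t**2 - 2*t = t(t - 2).
Partial fractions: 2*(t - 1)/(t*(t - 2)) = 1/t + 1/(t - 2).
An antiderivative is F(t) = log(t) + log(t - 2).
Then F(5) - F(4) = (log(15)) - (log(8)) = log(15/8).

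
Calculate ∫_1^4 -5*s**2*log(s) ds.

35 - 640*log(2)/3

Integrate by parts once (u = ln s, dv = -5*s**2 ds).
An antiderivative is F(s) = -5*s**3*(3*log(s) - 1)/9.
Then F(4) - F(1) = (320/9 - 640*log(2)/3) - (5/9) = 35 - 640*log(2)/3.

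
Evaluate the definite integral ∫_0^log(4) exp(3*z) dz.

21

Let u = exp(z), so du = exp(z) dz. When z = 0, u = 1; when z = log(4), u = 4.
The integral becomes ∫ u**2 du from 1 to 4, with antiderivative u**3/3.
Back in z: F(z) = exp(3*z)/3.
Then F(log(4)) - F(0) = (64/3) - (1/3) = 21.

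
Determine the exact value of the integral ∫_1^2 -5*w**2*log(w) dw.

Integrate by parts once (u = ln w, dv = -5*w**2 dw).
An antiderivative is F(w) = -5*w**3*(3*log(w) - 1)/9.
Then F(2) - F(1) = (40/9 - 40*log(2)/3) - (5/9) = 35/9 - 40*log(2)/3.

35/9 - 40*log(2)/3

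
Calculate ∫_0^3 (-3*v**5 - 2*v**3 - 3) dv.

By the power rule, an antiderivative is F(v) = -v**6/2 - v**4/2 - 3*v.
Then F(3) - F(0) = (-414) - (0) = -414.

-414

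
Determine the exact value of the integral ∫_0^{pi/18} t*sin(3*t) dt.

Integrate by parts once (u = t, dv = sin(3*t) dt).
An antiderivative is F(t) = -t*cos(3*t)/3 + sin(3*t)/9.
Then F(pi/18) - F(0) = (-sqrt(3)*pi/108 + 1/18) - (0) = -sqrt(3)*pi/108 + 1/18.

-sqrt(3)*pi/108 + 1/18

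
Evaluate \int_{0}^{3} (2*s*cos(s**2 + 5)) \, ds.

-sin(5) + sin(14)

Let u = s**2 + 5, so du = 2*s ds. When s = 0, u = 5; when s = 3, u = 14.
The integral becomes ∫ cos(u) du from 5 to 14, with antiderivative sin(u).
Back in s: F(s) = sin(s**2 + 5).
Then F(3) - F(0) = (sin(14)) - (sin(5)) = -sin(5) + sin(14).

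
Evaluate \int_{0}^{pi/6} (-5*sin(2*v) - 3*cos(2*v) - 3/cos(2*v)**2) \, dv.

An antiderivative is F(v) = -3*sin(2*v)/2 + 5*cos(2*v)/2 - 3*tan(2*v)/2.
Then F(pi/6) - F(0) = (5/4 - 9*sqrt(3)/4) - (5/2) = -9*sqrt(3)/4 - 5/4.

-9*sqrt(3)/4 - 5/4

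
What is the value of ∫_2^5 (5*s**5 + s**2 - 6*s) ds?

By the power rule, an antiderivative is F(s) = 5*s**6/6 + s**3/3 - 3*s**2.
Then F(5) - F(2) = (25975/2) - (44) = 25887/2.

25887/2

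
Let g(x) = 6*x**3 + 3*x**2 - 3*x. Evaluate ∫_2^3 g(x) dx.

By the power rule, an antiderivative is F(x) = 3*x**4/2 + x**3 - 3*x**2/2.
Then F(3) - F(2) = (135) - (26) = 109.

109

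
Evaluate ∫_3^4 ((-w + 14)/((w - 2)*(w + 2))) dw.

-4*log(3) - log(2) + 4*log(5)

Factor the denominator: w**2 - 4 = (w + 2)(w - 2).
Partial fractions: (-w + 14)/((w - 2)*(w + 2)) = -4/(w + 2) + 3/(w - 2).
An antiderivative is F(w) = 3*log(w - 2) - 4*log(w + 2).
Then F(4) - F(3) = (-4*log(3) - log(2)) - (-4*log(5)) = -4*log(3) - log(2) + 4*log(5).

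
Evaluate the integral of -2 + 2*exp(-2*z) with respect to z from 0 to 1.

-1 - exp(-2)

An antiderivative is F(z) = -2*z - exp(-2*z).
Then F(1) - F(0) = (-2 - exp(-2)) - (-1) = -1 - exp(-2).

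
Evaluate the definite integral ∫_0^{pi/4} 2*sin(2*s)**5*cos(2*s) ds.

Let u = sin(2*s), so du = 2*cos(2*s) ds. When s = 0, u = 0; when s = pi/4, u = 1.
The integral becomes ∫ u**5 du from 0 to 1, with antiderivative u**6/6.
Back in s: F(s) = sin(2*s)**6/6.
Then F(pi/4) - F(0) = (1/6) - (0) = 1/6.

1/6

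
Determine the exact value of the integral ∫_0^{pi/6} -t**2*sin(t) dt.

Integrate by parts twice (u = t^2, dv = -sin(t) dt).
An antiderivative is F(t) = t**2*cos(t) - 2*t*sin(t) - 2*cos(t).
Then F(pi/6) - F(0) = (-sqrt(3) - pi/6 + sqrt(3)*pi**2/72) - (-2) = -sqrt(3) - pi/6 + sqrt(3)*pi**2/72 + 2.

-sqrt(3) - pi/6 + sqrt(3)*pi**2/72 + 2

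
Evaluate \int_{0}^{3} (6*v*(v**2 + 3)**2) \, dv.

1701

Let u = v**2 + 3, so du = 2*v dv. When v = 0, u = 3; when v = 3, u = 12.
The integral becomes 3·∫ u**2 du from 3 to 12, with antiderivative u**3.
Back in v: F(v) = (v**2 + 3)**3.
Then F(3) - F(0) = (1728) - (27) = 1701.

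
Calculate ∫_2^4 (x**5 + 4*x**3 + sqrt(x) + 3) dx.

2770/3 - 4*sqrt(2)/3

By the power rule, an antiderivative is F(x) = x**6/6 + x**4 + 2*x**(3/2)/3 + 3*x.
Then F(4) - F(2) = (956) - (4*sqrt(2)/3 + 98/3) = 2770/3 - 4*sqrt(2)/3.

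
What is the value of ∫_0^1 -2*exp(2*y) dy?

An antiderivative is F(y) = -exp(2*y).
Then F(1) - F(0) = (-exp(2)) - (-1) = 1 - exp(2).

1 - exp(2)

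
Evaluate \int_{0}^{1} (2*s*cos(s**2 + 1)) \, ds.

-sin(1) + sin(2)

Let u = s**2 + 1, so du = 2*s ds. When s = 0, u = 1; when s = 1, u = 2.
The integral becomes ∫ cos(u) du from 1 to 2, with antiderivative sin(u).
Back in s: F(s) = sin(s**2 + 1).
Then F(1) - F(0) = (sin(2)) - (sin(1)) = -sin(1) + sin(2).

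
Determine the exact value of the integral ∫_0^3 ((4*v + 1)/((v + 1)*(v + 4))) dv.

Factor the denominator: v**2 + 5*v + 4 = (v + 4)(v + 1).
Partial fractions: (4*v + 1)/((v + 1)*(v + 4)) = 5/(v + 4) - 1/(v + 1).
An antiderivative is F(v) = -log(v + 1) + 5*log(v + 4).
Then F(3) - F(0) = (-2*log(2) + 5*log(7)) - (10*log(2)) = -12*log(2) + 5*log(7).

-12*log(2) + 5*log(7)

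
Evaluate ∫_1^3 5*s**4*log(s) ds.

Integrate by parts once (u = ln s, dv = 5*s**4 ds).
An antiderivative is F(s) = s**5*(5*log(s) - 1)/5.
Then F(3) - F(1) = (-243/5 + 243*log(3)) - (-1/5) = -242/5 + 243*log(3).

-242/5 + 243*log(3)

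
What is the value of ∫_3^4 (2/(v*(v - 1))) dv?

log(81/64)

Factor the denominator: v**2 - v = v(v - 1).
Partial fractions: 2/(v*(v - 1)) = -2/v + 2/(v - 1).
An antiderivative is F(v) = -2*log(v) + 2*log(v - 1).
Then F(4) - F(3) = (log(9/16)) - (log(4/9)) = log(81/64).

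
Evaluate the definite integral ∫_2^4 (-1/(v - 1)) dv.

An antiderivative is F(v) = -log(v - 1).
Then F(4) - F(2) = (-log(3)) - (0) = -log(3).

-log(3)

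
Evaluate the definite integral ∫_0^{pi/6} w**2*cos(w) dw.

-1 + pi**2/72 + sqrt(3)*pi/6

Integrate by parts twice (u = w^2, dv = cos(w) dw).
An antiderivative is F(w) = w**2*sin(w) + 2*w*cos(w) - 2*sin(w).
Then F(pi/6) - F(0) = (-1 + pi**2/72 + sqrt(3)*pi/6) - (0) = -1 + pi**2/72 + sqrt(3)*pi/6.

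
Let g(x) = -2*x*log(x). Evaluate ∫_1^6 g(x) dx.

Integrate by parts once (u = ln x, dv = -2*x dx).
An antiderivative is F(x) = -x**2*(2*log(x) - 1)/2.
Then F(6) - F(1) = (-36*log(3) - 36*log(2) + 18) - (1/2) = -36*log(3) - 36*log(2) + 35/2.

-36*log(3) - 36*log(2) + 35/2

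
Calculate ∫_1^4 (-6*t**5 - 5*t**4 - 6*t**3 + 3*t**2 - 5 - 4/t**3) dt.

By the power rule, an antiderivative is F(t) = -t**6 - t**5 - 3*t**4/2 + t**3 - 5*t + 2/t**2.
Then F(4) - F(1) = (-43679/8) - (-11/2) = -43635/8.

-43635/8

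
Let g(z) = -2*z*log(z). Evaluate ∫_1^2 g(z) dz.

Integrate by parts once (u = ln z, dv = -2*z dz).
An antiderivative is F(z) = -z**2*(2*log(z) - 1)/2.
Then F(2) - F(1) = (2 - log(16)) - (1/2) = 3/2 - log(16).

3/2 - log(16)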